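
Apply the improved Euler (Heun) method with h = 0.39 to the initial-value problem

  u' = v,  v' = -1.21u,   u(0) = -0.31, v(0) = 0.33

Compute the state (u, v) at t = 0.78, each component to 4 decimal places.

Heun on (u,v): k1 = f(t_n, state_n); k2 = f(t_n + h, state_n + h·k1); state_{n+1} = state_n + (h/2)·(k1 + k2).
0.000000: (-0.310000, 0.330000)
  k1 = (0.330000, 0.375100)
  predictor → (-0.181300, 0.476289)
  k2 = (0.476289, 0.219373)
  → (-0.152774, 0.445922)
0.390000: (-0.152774, 0.445922)
  k1 = (0.445922, 0.184856)
  predictor → (0.021136, 0.518016)
  k2 = (0.518016, -0.025575)
  → (0.035194, 0.476982)
(u(0.78), v(0.78)) ≈ (0.0352, 0.4770)

0.0352, 0.4770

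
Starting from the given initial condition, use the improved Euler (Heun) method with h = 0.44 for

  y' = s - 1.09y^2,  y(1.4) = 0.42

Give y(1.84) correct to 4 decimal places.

0.8734

Heun: k1 = f(s_n, y_n); k2 = f(s_n + h, y_n + h·k1); y_{n+1} = y_n + (h/2)·(k1 + k2).
s=1.400000, y=0.420000:
  k1 = f(1.400000, 0.420000) = 1.207724
  k2 = f(1.840000, 0.951399) = 0.853376
  y ← 0.420000 + (0.44/2)·(1.207724 + 0.853376) = 0.873442
y(1.84) ≈ 0.8734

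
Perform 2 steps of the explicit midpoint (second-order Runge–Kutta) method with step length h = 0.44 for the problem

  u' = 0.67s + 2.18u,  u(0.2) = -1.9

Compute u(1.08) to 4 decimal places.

Midpoint: k1 = f(s_n, u_n); k2 = f(s_n + h/2, u_n + (h/2)·k1); u_{n+1} = u_n + h·k2.
s=0.200000, u=-1.900000:
  k1 = f(0.200000, -1.900000) = -4.008000
  k2 = f(0.420000, -2.781760) = -5.782837
  u ← -1.900000 + 0.44·(-5.782837) = -4.444448
s=0.640000, u=-4.444448:
  k1 = f(0.640000, -4.444448) = -9.260097
  k2 = f(0.860000, -6.481670) = -13.553840
  u ← -4.444448 + 0.44·(-13.553840) = -10.408138
u(1.08) ≈ -10.4081

-10.4081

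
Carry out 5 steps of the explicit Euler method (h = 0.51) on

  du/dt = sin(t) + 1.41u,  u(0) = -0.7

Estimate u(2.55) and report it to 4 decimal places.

Euler: u_{n+1} = u_n + h·f(t_n, u_n).
t=0.000000, u=-0.700000: f=-0.987000 → u ← -0.700000 + 0.51·(-0.987000) = -1.203370
t=0.510000, u=-1.203370: f=-1.208574 → u ← -1.203370 + 0.51·(-1.208574) = -1.819743
t=1.020000, u=-1.819743: f=-1.713730 → u ← -1.819743 + 0.51·(-1.713730) = -2.693745
t=1.530000, u=-2.693745: f=-2.799013 → u ← -2.693745 + 0.51·(-2.799013) = -4.121241
t=2.040000, u=-4.121241: f=-4.919022 → u ← -4.121241 + 0.51·(-4.919022) = -6.629943
u(2.55) ≈ -6.6299

-6.6299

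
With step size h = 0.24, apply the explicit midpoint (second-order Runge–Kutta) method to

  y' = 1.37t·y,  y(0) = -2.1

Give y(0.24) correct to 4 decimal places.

Midpoint: k1 = f(t_n, y_n); k2 = f(t_n + h/2, y_n + (h/2)·k1); y_{n+1} = y_n + h·k2.
t=0.000000, y=-2.100000:
  k1 = f(0.000000, -2.100000) = 0.000000
  k2 = f(0.120000, -2.100000) = -0.345240
  y ← -2.100000 + 0.24·(-0.345240) = -2.182858
y(0.24) ≈ -2.1829

-2.1829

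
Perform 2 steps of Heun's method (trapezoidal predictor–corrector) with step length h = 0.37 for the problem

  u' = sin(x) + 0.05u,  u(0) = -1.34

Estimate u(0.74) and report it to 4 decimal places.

Heun: k1 = f(x_n, u_n); k2 = f(x_n + h, u_n + h·k1); u_{n+1} = u_n + (h/2)·(k1 + k2).
x=0.000000, u=-1.340000:
  k1 = f(0.000000, -1.340000) = -0.067000
  k2 = f(0.370000, -1.364790) = 0.293376
  u ← -1.340000 + (0.37/2)·(-0.067000 + 0.293376) = -1.298120
x=0.370000, u=-1.298120:
  k1 = f(0.370000, -1.298120) = 0.296709
  k2 = f(0.740000, -1.188338) = 0.614871
  u ← -1.298120 + (0.37/2)·(0.296709 + 0.614871) = -1.129478
u(0.74) ≈ -1.1295

-1.1295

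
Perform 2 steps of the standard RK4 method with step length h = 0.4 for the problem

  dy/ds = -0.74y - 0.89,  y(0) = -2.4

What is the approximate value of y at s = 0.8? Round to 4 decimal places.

RK4: k1 = f(s_n, y_n); k2 = f(s_n + h/2, y_n + (h/2)·k1); k3 = f(s_n + h/2, y_n + (h/2)·k2); k4 = f(s_n + h, y_n + h·k3); y_{n+1} = y_n + (h/6)·(k1 + 2k2 + 2k3 + k4).
s=0.000000, y=-2.400000:
  k1 = f(0.000000, -2.400000) = 0.886000
  k2 = f(0.200000, -2.222800) = 0.754872
  k3 = f(0.200000, -2.249026) = 0.774279
  k4 = f(0.400000, -2.090288) = 0.656813
  y ← -2.400000 + (0.4/6)·(k1 + 2k2 + 2k3 + k4) = -2.093259
s=0.400000, y=-2.093259:
  k1 = f(0.400000, -2.093259) = 0.659012
  k2 = f(0.600000, -1.961457) = 0.561478
  k3 = f(0.600000, -1.980963) = 0.575913
  k4 = f(0.800000, -1.862894) = 0.488541
  y ← -2.093259 + (0.4/6)·(k1 + 2k2 + 2k3 + k4) = -1.865103
y(0.8) ≈ -1.8651

-1.8651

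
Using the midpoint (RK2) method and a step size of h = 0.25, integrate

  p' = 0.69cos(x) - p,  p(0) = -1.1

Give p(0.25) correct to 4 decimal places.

Midpoint: k1 = f(x_n, p_n); k2 = f(x_n + h/2, p_n + (h/2)·k1); p_{n+1} = p_n + h·k2.
x=0.000000, p=-1.100000:
  k1 = f(0.000000, -1.100000) = 1.790000
  k2 = f(0.125000, -0.876250) = 1.560866
  p ← -1.100000 + 0.25·1.560866 = -0.709783
p(0.25) ≈ -0.7098

-0.7098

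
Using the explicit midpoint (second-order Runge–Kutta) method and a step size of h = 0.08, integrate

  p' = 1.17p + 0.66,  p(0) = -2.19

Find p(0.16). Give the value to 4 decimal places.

-2.5242

Midpoint: k1 = f(t_n, p_n); k2 = f(t_n + h/2, p_n + (h/2)·k1); p_{n+1} = p_n + h·k2.
t=0.000000, p=-2.190000:
  k1 = f(0.000000, -2.190000) = -1.902300
  k2 = f(0.040000, -2.266092) = -1.991328
  p ← -2.190000 + 0.08·(-1.991328) = -2.349306
t=0.080000, p=-2.349306:
  k1 = f(0.080000, -2.349306) = -2.088688
  k2 = f(0.120000, -2.432854) = -2.186439
  p ← -2.349306 + 0.08·(-2.186439) = -2.524221
p(0.16) ≈ -2.5242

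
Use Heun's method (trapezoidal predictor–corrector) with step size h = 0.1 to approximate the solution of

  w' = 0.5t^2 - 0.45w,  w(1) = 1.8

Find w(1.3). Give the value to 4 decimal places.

1.7609

Heun: k1 = f(t_n, w_n); k2 = f(t_n + h, w_n + h·k1); w_{n+1} = w_n + (h/2)·(k1 + k2).
t=1.000000, w=1.800000:
  k1 = f(1.000000, 1.800000) = -0.310000
  k2 = f(1.100000, 1.769000) = -0.191050
  w ← 1.800000 + (0.1/2)·(-0.310000 + (-0.191050)) = 1.774948
t=1.100000, w=1.774948:
  k1 = f(1.100000, 1.774948) = -0.193726
  k2 = f(1.200000, 1.755575) = -0.070009
  w ← 1.774948 + (0.1/2)·(-0.193726 + (-0.070009)) = 1.761761
t=1.200000, w=1.761761:
  k1 = f(1.200000, 1.761761) = -0.072792
  k2 = f(1.300000, 1.754482) = 0.055483
  w ← 1.761761 + (0.1/2)·(-0.072792 + 0.055483) = 1.760895
w(1.3) ≈ 1.7609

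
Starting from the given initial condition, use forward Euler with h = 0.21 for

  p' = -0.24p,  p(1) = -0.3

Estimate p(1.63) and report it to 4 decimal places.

Euler: p_{n+1} = p_n + h·f(s_n, p_n).
s=1.000000, p=-0.300000: f=0.072000 → p ← -0.300000 + 0.21·0.072000 = -0.284880
s=1.210000, p=-0.284880: f=0.068371 → p ← -0.284880 + 0.21·0.068371 = -0.270522
s=1.420000, p=-0.270522: f=0.064925 → p ← -0.270522 + 0.21·0.064925 = -0.256888
p(1.63) ≈ -0.2569

-0.2569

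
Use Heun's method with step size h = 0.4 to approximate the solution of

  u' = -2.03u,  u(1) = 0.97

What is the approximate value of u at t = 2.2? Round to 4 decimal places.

Heun: k1 = f(t_n, u_n); k2 = f(t_n + h, u_n + h·k1); u_{n+1} = u_n + (h/2)·(k1 + k2).
t=1.000000, u=0.970000:
  k1 = f(1.000000, 0.970000) = -1.969100
  k2 = f(1.400000, 0.182360) = -0.370191
  u ← 0.970000 + (0.4/2)·(-1.969100 + (-0.370191)) = 0.502142
t=1.400000, u=0.502142:
  k1 = f(1.400000, 0.502142) = -1.019348
  k2 = f(1.800000, 0.094403) = -0.191637
  u ← 0.502142 + (0.4/2)·(-1.019348 + (-0.191637)) = 0.259945
t=1.800000, u=0.259945:
  k1 = f(1.800000, 0.259945) = -0.527688
  k2 = f(2.200000, 0.048870) = -0.099205
  u ← 0.259945 + (0.4/2)·(-0.527688 + (-0.099205)) = 0.134566
u(2.2) ≈ 0.1346

0.1346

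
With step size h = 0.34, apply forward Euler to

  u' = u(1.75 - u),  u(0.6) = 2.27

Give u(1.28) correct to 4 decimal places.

Euler: u_{n+1} = u_n + h·f(x_n, u_n).
x=0.600000, u=2.270000: f=-1.180400 → u ← 2.270000 + 0.34·(-1.180400) = 1.868664
x=0.940000, u=1.868664: f=-0.221743 → u ← 1.868664 + 0.34·(-0.221743) = 1.793271
u(1.28) ≈ 1.7933

1.7933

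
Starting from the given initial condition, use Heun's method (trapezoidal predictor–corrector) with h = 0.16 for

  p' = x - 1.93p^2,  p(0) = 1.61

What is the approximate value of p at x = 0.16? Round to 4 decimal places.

1.1214

Heun: k1 = f(x_n, p_n); k2 = f(x_n + h, p_n + h·k1); p_{n+1} = p_n + (h/2)·(k1 + k2).
x=0.000000, p=1.610000:
  k1 = f(0.000000, 1.610000) = -5.002753
  k2 = f(0.160000, 0.809560) = -1.104896
  p ← 1.610000 + (0.16/2)·(-5.002753 + (-1.104896)) = 1.121388
p(0.16) ≈ 1.1214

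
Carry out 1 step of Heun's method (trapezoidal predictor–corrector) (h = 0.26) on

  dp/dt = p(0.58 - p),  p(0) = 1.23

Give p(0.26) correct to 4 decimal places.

Heun: k1 = f(t_n, p_n); k2 = f(t_n + h, p_n + h·k1); p_{n+1} = p_n + (h/2)·(k1 + k2).
t=0.000000, p=1.230000:
  k1 = f(0.000000, 1.230000) = -0.799500
  k2 = f(0.260000, 1.022130) = -0.451914
  p ← 1.230000 + (0.26/2)·(-0.799500 + (-0.451914)) = 1.067316
p(0.26) ≈ 1.0673

1.0673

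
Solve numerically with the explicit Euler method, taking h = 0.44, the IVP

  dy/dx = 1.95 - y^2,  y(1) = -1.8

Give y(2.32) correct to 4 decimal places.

Euler: y_{n+1} = y_n + h·f(x_n, y_n).
x=1.000000, y=-1.800000: f=-1.290000 → y ← -1.800000 + 0.44·(-1.290000) = -2.367600
x=1.440000, y=-2.367600: f=-3.655530 → y ← -2.367600 + 0.44·(-3.655530) = -3.976033
x=1.880000, y=-3.976033: f=-13.858839 → y ← -3.976033 + 0.44·(-13.858839) = -10.073922
y(2.32) ≈ -10.0739

-10.0739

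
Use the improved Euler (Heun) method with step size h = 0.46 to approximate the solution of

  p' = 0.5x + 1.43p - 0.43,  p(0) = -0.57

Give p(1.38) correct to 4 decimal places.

-4.5484

Heun: k1 = f(x_n, p_n); k2 = f(x_n + h, p_n + h·k1); p_{n+1} = p_n + (h/2)·(k1 + k2).
x=0.000000, p=-0.570000:
  k1 = f(0.000000, -0.570000) = -1.245100
  k2 = f(0.460000, -1.142746) = -1.834127
  p ← -0.570000 + (0.46/2)·(-1.245100 + (-1.834127)) = -1.278222
x=0.460000, p=-1.278222:
  k1 = f(0.460000, -1.278222) = -2.027858
  k2 = f(0.920000, -2.211037) = -3.131782
  p ← -1.278222 + (0.46/2)·(-2.027858 + (-3.131782)) = -2.464939
x=0.920000, p=-2.464939:
  k1 = f(0.920000, -2.464939) = -3.494863
  k2 = f(1.380000, -4.072577) = -5.563784
  p ← -2.464939 + (0.46/2)·(-3.494863 + (-5.563784)) = -4.548428
p(1.38) ≈ -4.5484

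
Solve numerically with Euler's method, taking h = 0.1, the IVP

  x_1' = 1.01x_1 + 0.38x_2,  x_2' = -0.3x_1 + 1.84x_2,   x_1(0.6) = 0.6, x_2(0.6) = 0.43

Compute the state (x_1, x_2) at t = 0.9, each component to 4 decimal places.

0.8625, 0.6415

Euler on (x_1,x_2): x_1_{n+1} = x_1_n + h·x_1', x_2_{n+1} = x_2_n + h·x_2'.
0.600000: (0.600000, 0.430000); f=(0.769400, 0.611200) → (0.676940, 0.491120)
0.700000: (0.676940, 0.491120); f=(0.870335, 0.700579) → (0.763973, 0.561178)
0.800000: (0.763973, 0.561178); f=(0.984861, 0.803375) → (0.862460, 0.641515)
(x_1(0.9), x_2(0.9)) ≈ (0.8625, 0.6415)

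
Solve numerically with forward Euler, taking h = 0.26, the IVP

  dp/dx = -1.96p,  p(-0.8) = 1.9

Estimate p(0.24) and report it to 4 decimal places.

Euler: p_{n+1} = p_n + h·f(x_n, p_n).
x=-0.800000, p=1.900000: f=-3.724000 → p ← 1.900000 + 0.26·(-3.724000) = 0.931760
x=-0.540000, p=0.931760: f=-1.826250 → p ← 0.931760 + 0.26·(-1.826250) = 0.456935
x=-0.280000, p=0.456935: f=-0.895593 → p ← 0.456935 + 0.26·(-0.895593) = 0.224081
x=-0.020000, p=0.224081: f=-0.439199 → p ← 0.224081 + 0.26·(-0.439199) = 0.109889
p(0.24) ≈ 0.1099

0.1099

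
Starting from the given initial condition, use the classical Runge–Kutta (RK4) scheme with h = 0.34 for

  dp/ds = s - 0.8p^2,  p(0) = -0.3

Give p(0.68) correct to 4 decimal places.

RK4: k1 = f(s_n, p_n); k2 = f(s_n + h/2, p_n + (h/2)·k1); k3 = f(s_n + h/2, p_n + (h/2)·k2); k4 = f(s_n + h, p_n + h·k3); p_{n+1} = p_n + (h/6)·(k1 + 2k2 + 2k3 + k4).
s=0.000000, p=-0.300000:
  k1 = f(0.000000, -0.300000) = -0.072000
  k2 = f(0.170000, -0.312240) = 0.092005
  k3 = f(0.170000, -0.284359) = 0.105312
  k4 = f(0.340000, -0.264194) = 0.284161
  p ← -0.300000 + (0.34/6)·(k1 + 2k2 + 2k3 + k4) = -0.265615
s=0.340000, p=-0.265615:
  k1 = f(0.340000, -0.265615) = 0.283559
  k2 = f(0.510000, -0.217410) = 0.472186
  k3 = f(0.510000, -0.185343) = 0.482518
  k4 = f(0.680000, -0.101559) = 0.671749
  p ← -0.265615 + (0.34/6)·(k1 + 2k2 + 2k3 + k4) = -0.103281
p(0.68) ≈ -0.1033

-0.1033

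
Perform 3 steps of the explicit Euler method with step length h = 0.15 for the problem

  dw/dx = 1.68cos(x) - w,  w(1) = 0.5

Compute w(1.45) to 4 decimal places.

Euler: w_{n+1} = w_n + h·f(x_n, w_n).
x=1.000000, w=0.500000: f=0.407708 → w ← 0.500000 + 0.15·0.407708 = 0.561156
x=1.150000, w=0.561156: f=0.125103 → w ← 0.561156 + 0.15·0.125103 = 0.579922
x=1.300000, w=0.579922: f=-0.130524 → w ← 0.579922 + 0.15·(-0.130524) = 0.560343
w(1.45) ≈ 0.5603

0.5603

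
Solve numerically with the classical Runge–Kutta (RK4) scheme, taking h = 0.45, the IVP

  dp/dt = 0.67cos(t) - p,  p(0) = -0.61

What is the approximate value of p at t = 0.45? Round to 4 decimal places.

-0.1554

RK4: k1 = f(t_n, p_n); k2 = f(t_n + h/2, p_n + (h/2)·k1); k3 = f(t_n + h/2, p_n + (h/2)·k2); k4 = f(t_n + h, p_n + h·k3); p_{n+1} = p_n + (h/6)·(k1 + 2k2 + 2k3 + k4).
t=0.000000, p=-0.610000:
  k1 = f(0.000000, -0.610000) = 1.280000
  k2 = f(0.225000, -0.322000) = 0.975112
  k3 = f(0.225000, -0.390600) = 1.043712
  k4 = f(0.450000, -0.140330) = 0.743629
  p ← -0.610000 + (0.45/6)·(k1 + 2k2 + 2k3 + k4) = -0.155404
p(0.45) ≈ -0.1554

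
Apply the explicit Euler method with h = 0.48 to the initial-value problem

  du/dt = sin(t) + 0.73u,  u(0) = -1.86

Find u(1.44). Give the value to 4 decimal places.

-3.8878

Euler: u_{n+1} = u_n + h·f(t_n, u_n).
t=0.000000, u=-1.860000: f=-1.357800 → u ← -1.860000 + 0.48·(-1.357800) = -2.511744
t=0.480000, u=-2.511744: f=-1.371794 → u ← -2.511744 + 0.48·(-1.371794) = -3.170205
t=0.960000, u=-3.170205: f=-1.495058 → u ← -3.170205 + 0.48·(-1.495058) = -3.887833
u(1.44) ≈ -3.8878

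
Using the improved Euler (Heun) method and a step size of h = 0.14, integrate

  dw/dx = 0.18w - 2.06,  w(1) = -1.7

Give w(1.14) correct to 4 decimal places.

-2.0354

Heun: k1 = f(x_n, w_n); k2 = f(x_n + h, w_n + h·k1); w_{n+1} = w_n + (h/2)·(k1 + k2).
x=1.000000, w=-1.700000:
  k1 = f(1.000000, -1.700000) = -2.366000
  k2 = f(1.140000, -2.031240) = -2.425623
  w ← -1.700000 + (0.14/2)·(-2.366000 + (-2.425623)) = -2.035414
w(1.14) ≈ -2.0354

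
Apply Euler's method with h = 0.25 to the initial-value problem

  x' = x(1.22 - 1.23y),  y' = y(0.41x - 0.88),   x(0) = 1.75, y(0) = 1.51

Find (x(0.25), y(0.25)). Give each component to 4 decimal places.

Euler on (x,y): x_{n+1} = x_n + h·x', y_{n+1} = y_n + h·y'.
0.000000: (1.750000, 1.510000); f=(-1.115275, -0.245375) → (1.471181, 1.448656)
(x(0.25), y(0.25)) ≈ (1.4712, 1.4487)

1.4712, 1.4487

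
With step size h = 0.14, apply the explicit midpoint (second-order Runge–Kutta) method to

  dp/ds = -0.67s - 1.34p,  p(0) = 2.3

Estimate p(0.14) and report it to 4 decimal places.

1.9024

Midpoint: k1 = f(s_n, p_n); k2 = f(s_n + h/2, p_n + (h/2)·k1); p_{n+1} = p_n + h·k2.
s=0.000000, p=2.300000:
  k1 = f(0.000000, 2.300000) = -3.082000
  k2 = f(0.070000, 2.084260) = -2.839808
  p ← 2.300000 + 0.14·(-2.839808) = 1.902427
p(0.14) ≈ 1.9024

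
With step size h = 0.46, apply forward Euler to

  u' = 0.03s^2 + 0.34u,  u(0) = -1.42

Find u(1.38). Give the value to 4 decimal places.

Euler: u_{n+1} = u_n + h·f(s_n, u_n).
s=0.000000, u=-1.420000: f=-0.482800 → u ← -1.420000 + 0.46·(-0.482800) = -1.642088
s=0.460000, u=-1.642088: f=-0.551962 → u ← -1.642088 + 0.46·(-0.551962) = -1.895990
s=0.920000, u=-1.895990: f=-0.619245 → u ← -1.895990 + 0.46·(-0.619245) = -2.180843
u(1.38) ≈ -2.1808

-2.1808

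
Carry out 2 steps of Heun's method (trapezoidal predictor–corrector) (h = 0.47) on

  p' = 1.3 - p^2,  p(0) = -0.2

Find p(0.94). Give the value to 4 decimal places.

Heun: k1 = f(t_n, p_n); k2 = f(t_n + h, p_n + h·k1); p_{n+1} = p_n + (h/2)·(k1 + k2).
t=0.000000, p=-0.200000:
  k1 = f(0.000000, -0.200000) = 1.260000
  k2 = f(0.470000, 0.392200) = 1.146179
  p ← -0.200000 + (0.47/2)·(1.260000 + 1.146179) = 0.365452
t=0.470000, p=0.365452:
  k1 = f(0.470000, 0.365452) = 1.166445
  k2 = f(0.940000, 0.913681) = 0.465187
  p ← 0.365452 + (0.47/2)·(1.166445 + 0.465187) = 0.748886
p(0.94) ≈ 0.7489

0.7489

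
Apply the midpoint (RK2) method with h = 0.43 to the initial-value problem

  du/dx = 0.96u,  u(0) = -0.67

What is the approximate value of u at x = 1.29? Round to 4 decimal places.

-2.2522

Midpoint: k1 = f(x_n, u_n); k2 = f(x_n + h/2, u_n + (h/2)·k1); u_{n+1} = u_n + h·k2.
x=0.000000, u=-0.670000:
  k1 = f(0.000000, -0.670000) = -0.643200
  k2 = f(0.215000, -0.808288) = -0.775956
  u ← -0.670000 + 0.43·(-0.775956) = -1.003661
x=0.430000, u=-1.003661:
  k1 = f(0.430000, -1.003661) = -0.963515
  k2 = f(0.645000, -1.210817) = -1.162384
  u ← -1.003661 + 0.43·(-1.162384) = -1.503487
x=0.860000, u=-1.503487:
  k1 = f(0.860000, -1.503487) = -1.443347
  k2 = f(1.075000, -1.813806) = -1.741254
  u ← -1.503487 + 0.43·(-1.741254) = -2.252226
u(1.29) ≈ -2.2522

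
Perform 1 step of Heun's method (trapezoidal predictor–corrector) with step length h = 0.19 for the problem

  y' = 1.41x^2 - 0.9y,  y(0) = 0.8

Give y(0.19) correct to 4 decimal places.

0.6797

Heun: k1 = f(x_n, y_n); k2 = f(x_n + h, y_n + h·k1); y_{n+1} = y_n + (h/2)·(k1 + k2).
x=0.000000, y=0.800000:
  k1 = f(0.000000, 0.800000) = -0.720000
  k2 = f(0.190000, 0.663200) = -0.545979
  y ← 0.800000 + (0.19/2)·(-0.720000 + (-0.545979)) = 0.679732
y(0.19) ≈ 0.6797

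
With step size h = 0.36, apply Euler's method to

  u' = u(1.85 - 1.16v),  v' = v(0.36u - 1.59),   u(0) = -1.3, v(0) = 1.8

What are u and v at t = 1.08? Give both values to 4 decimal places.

-2.8202, 0.0256

Euler on (u,v): u_{n+1} = u_n + h·u', v_{n+1} = v_n + h·v'.
0.000000: (-1.300000, 1.800000); f=(0.309400, -3.704400) → (-1.188616, 0.466416)
0.360000: (-1.188616, 0.466416); f=(-1.555848, -0.941182) → (-1.748721, 0.127591)
0.720000: (-1.748721, 0.127591); f=(-2.976315, -0.283192) → (-2.820194, 0.025641)
(u(1.08), v(1.08)) ≈ (-2.8202, 0.0256)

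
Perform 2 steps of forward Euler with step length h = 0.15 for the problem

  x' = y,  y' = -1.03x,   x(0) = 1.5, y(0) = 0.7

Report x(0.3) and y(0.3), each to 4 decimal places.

1.6752, 0.2203

Euler on (x,y): x_{n+1} = x_n + h·x', y_{n+1} = y_n + h·y'.
0.000000: (1.500000, 0.700000); f=(0.700000, -1.545000) → (1.605000, 0.468250)
0.150000: (1.605000, 0.468250); f=(0.468250, -1.653150) → (1.675237, 0.220277)
(x(0.3), y(0.3)) ≈ (1.6752, 0.2203)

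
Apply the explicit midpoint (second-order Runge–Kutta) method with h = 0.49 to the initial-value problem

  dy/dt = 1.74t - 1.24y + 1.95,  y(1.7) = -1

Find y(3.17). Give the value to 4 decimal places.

Midpoint: k1 = f(t_n, y_n); k2 = f(t_n + h/2, y_n + (h/2)·k1); y_{n+1} = y_n + h·k2.
t=1.700000, y=-1.000000:
  k1 = f(1.700000, -1.000000) = 6.148000
  k2 = f(1.945000, 0.506260) = 4.706538
  y ← -1.000000 + 0.49·4.706538 = 1.306203
t=2.190000, y=1.306203:
  k1 = f(2.190000, 1.306203) = 4.140908
  k2 = f(2.435000, 2.320726) = 3.309200
  y ← 1.306203 + 0.49·3.309200 = 2.927711
t=2.680000, y=2.927711:
  k1 = f(2.680000, 2.927711) = 2.982838
  k2 = f(2.925000, 3.658507) = 2.502952
  y ← 2.927711 + 0.49·2.502952 = 4.154158
y(3.17) ≈ 4.1542

4.1542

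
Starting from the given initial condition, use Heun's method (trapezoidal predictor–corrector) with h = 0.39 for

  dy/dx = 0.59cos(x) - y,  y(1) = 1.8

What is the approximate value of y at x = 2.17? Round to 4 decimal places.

Heun: k1 = f(x_n, y_n); k2 = f(x_n + h, y_n + h·k1); y_{n+1} = y_n + (h/2)·(k1 + k2).
x=1.000000, y=1.800000:
  k1 = f(1.000000, 1.800000) = -1.481222
  k2 = f(1.390000, 1.222324) = -1.116234
  y ← 1.800000 + (0.39/2)·(-1.481222 + (-1.116234)) = 1.293496
x=1.390000, y=1.293496:
  k1 = f(1.390000, 1.293496) = -1.187407
  k2 = f(1.780000, 0.830408) = -0.952939
  y ← 1.293496 + (0.39/2)·(-1.187407 + (-0.952939)) = 0.876129
x=1.780000, y=0.876129:
  k1 = f(1.780000, 0.876129) = -0.998661
  k2 = f(2.170000, 0.486651) = -0.819402
  y ← 0.876129 + (0.39/2)·(-0.998661 + (-0.819402)) = 0.521606
y(2.17) ≈ 0.5216

0.5216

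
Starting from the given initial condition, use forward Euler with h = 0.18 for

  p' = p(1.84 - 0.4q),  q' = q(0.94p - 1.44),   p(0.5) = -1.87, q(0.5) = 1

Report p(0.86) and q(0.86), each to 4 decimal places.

Euler on (p,q): p_{n+1} = p_n + h·p', q_{n+1} = q_n + h·q'.
0.500000: (-1.870000, 1.000000); f=(-2.692800, -3.197800) → (-2.354704, 0.424396)
0.680000: (-2.354704, 0.424396); f=(-3.932925, -1.550498) → (-3.062630, 0.145306)
(p(0.86), q(0.86)) ≈ (-3.0626, 0.1453)

-3.0626, 0.1453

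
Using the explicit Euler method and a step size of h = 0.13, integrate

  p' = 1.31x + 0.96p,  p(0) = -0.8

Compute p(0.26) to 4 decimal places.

Euler: p_{n+1} = p_n + h·f(x_n, p_n).
x=0.000000, p=-0.800000: f=-0.768000 → p ← -0.800000 + 0.13·(-0.768000) = -0.899840
x=0.130000, p=-0.899840: f=-0.693546 → p ← -0.899840 + 0.13·(-0.693546) = -0.990001
p(0.26) ≈ -0.9900

-0.9900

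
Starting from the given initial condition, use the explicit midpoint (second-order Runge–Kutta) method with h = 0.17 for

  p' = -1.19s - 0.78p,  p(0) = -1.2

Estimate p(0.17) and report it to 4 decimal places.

-1.0686

Midpoint: k1 = f(s_n, p_n); k2 = f(s_n + h/2, p_n + (h/2)·k1); p_{n+1} = p_n + h·k2.
s=0.000000, p=-1.200000:
  k1 = f(0.000000, -1.200000) = 0.936000
  k2 = f(0.085000, -1.120440) = 0.772793
  p ← -1.200000 + 0.17·0.772793 = -1.068625
p(0.17) ≈ -1.0686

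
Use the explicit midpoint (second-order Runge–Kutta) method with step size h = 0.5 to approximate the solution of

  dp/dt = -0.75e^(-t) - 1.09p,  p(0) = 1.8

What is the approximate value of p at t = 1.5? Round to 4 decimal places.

0.1872

Midpoint: k1 = f(t_n, p_n); k2 = f(t_n + h/2, p_n + (h/2)·k1); p_{n+1} = p_n + h·k2.
t=0.000000, p=1.800000:
  k1 = f(0.000000, 1.800000) = -2.712000
  k2 = f(0.250000, 1.122000) = -1.807081
  p ← 1.800000 + 0.5·(-1.807081) = 0.896460
t=0.500000, p=0.896460:
  k1 = f(0.500000, 0.896460) = -1.432039
  k2 = f(0.750000, 0.538450) = -0.941185
  p ← 0.896460 + 0.5·(-0.941185) = 0.425867
t=1.000000, p=0.425867:
  k1 = f(1.000000, 0.425867) = -0.740105
  k2 = f(1.250000, 0.240841) = -0.477395
  p ← 0.425867 + 0.5·(-0.477395) = 0.187169
p(1.5) ≈ 0.1872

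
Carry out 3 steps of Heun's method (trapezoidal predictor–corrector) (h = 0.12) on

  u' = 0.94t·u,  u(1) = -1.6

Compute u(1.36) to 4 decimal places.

Heun: k1 = f(t_n, u_n); k2 = f(t_n + h, u_n + h·k1); u_{n+1} = u_n + (h/2)·(k1 + k2).
t=1.000000, u=-1.600000:
  k1 = f(1.000000, -1.600000) = -1.504000
  k2 = f(1.120000, -1.780480) = -1.874489
  u ← -1.600000 + (0.12/2)·(-1.504000 + (-1.874489)) = -1.802709
t=1.120000, u=-1.802709:
  k1 = f(1.120000, -1.802709) = -1.897892
  k2 = f(1.240000, -2.030456) = -2.366700
  u ← -1.802709 + (0.12/2)·(-1.897892 + (-2.366700)) = -2.058585
t=1.240000, u=-2.058585:
  k1 = f(1.240000, -2.058585) = -2.399487
  k2 = f(1.360000, -2.346523) = -2.999795
  u ← -2.058585 + (0.12/2)·(-2.399487 + (-2.999795)) = -2.382542
u(1.36) ≈ -2.3825

-2.3825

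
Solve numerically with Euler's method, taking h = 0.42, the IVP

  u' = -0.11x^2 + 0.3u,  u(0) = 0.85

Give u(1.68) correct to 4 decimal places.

Euler: u_{n+1} = u_n + h·f(x_n, u_n).
x=0.000000, u=0.850000: f=0.255000 → u ← 0.850000 + 0.42·0.255000 = 0.957100
x=0.420000, u=0.957100: f=0.267726 → u ← 0.957100 + 0.42·0.267726 = 1.069545
x=0.840000, u=1.069545: f=0.243247 → u ← 1.069545 + 0.42·0.243247 = 1.171709
x=1.260000, u=1.171709: f=0.176877 → u ← 1.171709 + 0.42·0.176877 = 1.245997
u(1.68) ≈ 1.2460

1.2460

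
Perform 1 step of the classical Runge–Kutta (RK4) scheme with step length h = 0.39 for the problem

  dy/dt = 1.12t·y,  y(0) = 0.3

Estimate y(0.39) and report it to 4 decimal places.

0.3267

RK4: k1 = f(t_n, y_n); k2 = f(t_n + h/2, y_n + (h/2)·k1); k3 = f(t_n + h/2, y_n + (h/2)·k2); k4 = f(t_n + h, y_n + h·k3); y_{n+1} = y_n + (h/6)·(k1 + 2k2 + 2k3 + k4).
t=0.000000, y=0.300000:
  k1 = f(0.000000, 0.300000) = 0.000000
  k2 = f(0.195000, 0.300000) = 0.065520
  k3 = f(0.195000, 0.312776) = 0.068310
  k4 = f(0.390000, 0.326641) = 0.142677
  y ← 0.300000 + (0.39/6)·(k1 + 2k2 + 2k3 + k4) = 0.326672
y(0.39) ≈ 0.3267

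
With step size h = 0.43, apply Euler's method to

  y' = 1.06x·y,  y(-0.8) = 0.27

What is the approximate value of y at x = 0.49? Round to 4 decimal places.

Euler: y_{n+1} = y_n + h·f(x_n, y_n).
x=-0.800000, y=0.270000: f=-0.228960 → y ← 0.270000 + 0.43·(-0.228960) = 0.171547
x=-0.370000, y=0.171547: f=-0.067281 → y ← 0.171547 + 0.43·(-0.067281) = 0.142616
x=0.060000, y=0.142616: f=0.009070 → y ← 0.142616 + 0.43·0.009070 = 0.146517
y(0.49) ≈ 0.1465

0.1465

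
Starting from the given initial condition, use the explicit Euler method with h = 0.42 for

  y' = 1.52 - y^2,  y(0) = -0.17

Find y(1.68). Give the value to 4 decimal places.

Euler: y_{n+1} = y_n + h·f(t_n, y_n).
t=0.000000, y=-0.170000: f=1.491100 → y ← -0.170000 + 0.42·1.491100 = 0.456262
t=0.420000, y=0.456262: f=1.311825 → y ← 0.456262 + 0.42·1.311825 = 1.007228
t=0.840000, y=1.007228: f=0.505491 → y ← 1.007228 + 0.42·0.505491 = 1.219535
t=1.260000, y=1.219535: f=0.032735 → y ← 1.219535 + 0.42·0.032735 = 1.233283
y(1.68) ≈ 1.2333

1.2333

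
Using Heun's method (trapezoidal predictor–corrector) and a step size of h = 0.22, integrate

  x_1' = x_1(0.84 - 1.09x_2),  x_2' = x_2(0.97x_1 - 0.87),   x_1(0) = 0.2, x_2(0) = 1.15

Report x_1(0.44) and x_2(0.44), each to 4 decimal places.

Heun on (x_1,x_2): k1 = f(x_n, state_n); k2 = f(x_n + h, state_n + h·k1); state_{n+1} = state_n + (h/2)·(k1 + k2).
0.000000: (0.200000, 1.150000)
  k1 = (-0.082700, -0.777400)
  predictor → (0.181806, 0.978972)
  k2 = (-0.041284, -0.679062)
  → (0.186362, 0.989789)
0.220000: (0.186362, 0.989789)
  k1 = (-0.044516, -0.682192)
  predictor → (0.176568, 0.839707)
  k2 = (-0.013292, -0.586728)
  → (0.180003, 0.850208)
(x_1(0.44), x_2(0.44)) ≈ (0.1800, 0.8502)

0.1800, 0.8502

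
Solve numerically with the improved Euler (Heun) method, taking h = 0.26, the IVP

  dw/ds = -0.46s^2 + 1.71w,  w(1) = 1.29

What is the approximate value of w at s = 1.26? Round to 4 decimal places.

Heun: k1 = f(s_n, w_n); k2 = f(s_n + h, w_n + h·k1); w_{n+1} = w_n + (h/2)·(k1 + k2).
s=1.000000, w=1.290000:
  k1 = f(1.000000, 1.290000) = 1.745900
  k2 = f(1.260000, 1.743934) = 2.251831
  w ← 1.290000 + (0.26/2)·(1.745900 + 2.251831) = 1.809705
w(1.26) ≈ 1.8097

1.8097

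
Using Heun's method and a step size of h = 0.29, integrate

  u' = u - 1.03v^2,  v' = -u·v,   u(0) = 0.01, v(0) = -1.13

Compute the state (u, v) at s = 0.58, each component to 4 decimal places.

Heun on (u,v): k1 = f(s_n, state_n); k2 = f(s_n + h, state_n + h·k1); state_{n+1} = state_n + (h/2)·(k1 + k2).
0.000000: (0.010000, -1.130000)
  k1 = (-1.305207, 0.011300)
  predictor → (-0.368510, -1.126723)
  k2 = (-1.676100, -0.415209)
  → (-0.422289, -1.188567)
0.290000: (-0.422289, -1.188567)
  k1 = (-1.877361, -0.501919)
  predictor → (-0.966724, -1.334123)
  k2 = (-2.800006, -1.289729)
  → (-1.100508, -1.448356)
(u(0.58), v(0.58)) ≈ (-1.1005, -1.4484)

-1.1005, -1.4484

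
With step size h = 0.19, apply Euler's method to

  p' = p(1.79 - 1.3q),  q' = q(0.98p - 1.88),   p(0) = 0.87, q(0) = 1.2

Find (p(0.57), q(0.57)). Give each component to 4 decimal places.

Euler on (p,q): p_{n+1} = p_n + h·p', q_{n+1} = q_n + h·q'.
0.000000: (0.870000, 1.200000); f=(0.200100, -1.232880) → (0.908019, 0.965753)
0.190000: (0.908019, 0.965753); f=(0.485356, -0.956232) → (1.000237, 0.784069)
0.380000: (1.000237, 0.784069); f=(0.770893, -0.705480) → (1.146706, 0.650028)
(p(0.57), q(0.57)) ≈ (1.1467, 0.6500)

1.1467, 0.6500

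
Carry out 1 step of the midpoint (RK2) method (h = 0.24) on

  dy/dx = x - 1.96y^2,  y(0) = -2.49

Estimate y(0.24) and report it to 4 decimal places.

Midpoint: k1 = f(x_n, y_n); k2 = f(x_n + h/2, y_n + (h/2)·k1); y_{n+1} = y_n + h·k2.
x=0.000000, y=-2.490000:
  k1 = f(0.000000, -2.490000) = -12.152196
  k2 = f(0.120000, -3.948264) = -30.434018
  y ← -2.490000 + 0.24·(-30.434018) = -9.794164
y(0.24) ≈ -9.7942

-9.7942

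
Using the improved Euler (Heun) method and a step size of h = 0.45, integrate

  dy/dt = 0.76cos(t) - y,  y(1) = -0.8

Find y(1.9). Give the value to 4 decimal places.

-0.3367

Heun: k1 = f(t_n, y_n); k2 = f(t_n + h, y_n + h·k1); y_{n+1} = y_n + (h/2)·(k1 + k2).
t=1.000000, y=-0.800000:
  k1 = f(1.000000, -0.800000) = 1.210630
  k2 = f(1.450000, -0.255217) = 0.346799
  y ← -0.800000 + (0.45/2)·(1.210630 + 0.346799) = -0.449579
t=1.450000, y=-0.449579:
  k1 = f(1.450000, -0.449579) = 0.541161
  k2 = f(1.900000, -0.206056) = -0.039644
  y ← -0.449579 + (0.45/2)·(0.541161 + (-0.039644)) = -0.336737
y(1.9) ≈ -0.3367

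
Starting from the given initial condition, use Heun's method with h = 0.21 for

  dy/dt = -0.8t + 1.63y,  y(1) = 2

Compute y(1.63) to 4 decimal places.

4.4224

Heun: k1 = f(t_n, y_n); k2 = f(t_n + h, y_n + h·k1); y_{n+1} = y_n + (h/2)·(k1 + k2).
t=1.000000, y=2.000000:
  k1 = f(1.000000, 2.000000) = 2.460000
  k2 = f(1.210000, 2.516600) = 3.134058
  y ← 2.000000 + (0.21/2)·(2.460000 + 3.134058) = 2.587376
t=1.210000, y=2.587376:
  k1 = f(1.210000, 2.587376) = 3.249423
  k2 = f(1.420000, 3.269755) = 4.193701
  y ← 2.587376 + (0.21/2)·(3.249423 + 4.193701) = 3.368904
t=1.420000, y=3.368904:
  k1 = f(1.420000, 3.368904) = 4.355314
  k2 = f(1.630000, 4.283520) = 5.678137
  y ← 3.368904 + (0.21/2)·(4.355314 + 5.678137) = 4.422416
y(1.63) ≈ 4.4224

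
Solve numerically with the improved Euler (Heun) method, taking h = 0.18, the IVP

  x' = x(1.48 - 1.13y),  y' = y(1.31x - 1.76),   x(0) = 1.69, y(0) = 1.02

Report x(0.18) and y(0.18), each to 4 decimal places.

Heun on (x,y): k1 = f(t_n, state_n); k2 = f(t_n + h, state_n + h·k1); state_{n+1} = state_n + (h/2)·(k1 + k2).
0.000000: (1.690000, 1.020000)
  k1 = (0.553306, 0.462978)
  predictor → (1.789595, 1.103336)
  k2 = (0.417388, 0.644756)
  → (1.777362, 1.119696)
(x(0.18), y(0.18)) ≈ (1.7774, 1.1197)

1.7774, 1.1197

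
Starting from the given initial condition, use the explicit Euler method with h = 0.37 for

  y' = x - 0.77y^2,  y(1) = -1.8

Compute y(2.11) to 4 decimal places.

Euler: y_{n+1} = y_n + h·f(x_n, y_n).
x=1.000000, y=-1.800000: f=-1.494800 → y ← -1.800000 + 0.37·(-1.494800) = -2.353076
x=1.370000, y=-2.353076: f=-2.893464 → y ← -2.353076 + 0.37·(-2.893464) = -3.423658
x=1.740000, y=-3.423658: f=-7.285503 → y ← -3.423658 + 0.37·(-7.285503) = -6.119294
y(2.11) ≈ -6.1193

-6.1193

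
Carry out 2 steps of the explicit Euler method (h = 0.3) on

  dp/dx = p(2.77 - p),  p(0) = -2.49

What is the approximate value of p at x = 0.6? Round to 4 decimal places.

Euler: p_{n+1} = p_n + h·f(x_n, p_n).
x=0.000000, p=-2.490000: f=-13.097400 → p ← -2.490000 + 0.3·(-13.097400) = -6.419220
x=0.300000, p=-6.419220: f=-58.987625 → p ← -6.419220 + 0.3·(-58.987625) = -24.115507
p(0.6) ≈ -24.1155

-24.1155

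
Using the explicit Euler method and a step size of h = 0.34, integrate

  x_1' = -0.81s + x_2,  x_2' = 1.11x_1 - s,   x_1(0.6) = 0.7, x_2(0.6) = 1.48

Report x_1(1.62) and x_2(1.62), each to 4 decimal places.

1.4984, 1.6688

Euler on (x_1,x_2): x_1_{n+1} = x_1_n + h·x_1', x_2_{n+1} = x_2_n + h·x_2'.
0.600000: (0.700000, 1.480000); f=(0.994000, 0.177000) → (1.037960, 1.540180)
0.940000: (1.037960, 1.540180); f=(0.778780, 0.212136) → (1.302745, 1.612306)
1.280000: (1.302745, 1.612306); f=(0.575506, 0.166047) → (1.498417, 1.668762)
(x_1(1.62), x_2(1.62)) ≈ (1.4984, 1.6688)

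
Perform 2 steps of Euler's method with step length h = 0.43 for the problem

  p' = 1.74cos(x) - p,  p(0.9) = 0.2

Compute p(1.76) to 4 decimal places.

0.5085

Euler: p_{n+1} = p_n + h·f(x_n, p_n).
x=0.900000, p=0.200000: f=0.881601 → p ← 0.200000 + 0.43·0.881601 = 0.579089
x=1.330000, p=0.579089: f=-0.164140 → p ← 0.579089 + 0.43·(-0.164140) = 0.508508
p(1.76) ≈ 0.5085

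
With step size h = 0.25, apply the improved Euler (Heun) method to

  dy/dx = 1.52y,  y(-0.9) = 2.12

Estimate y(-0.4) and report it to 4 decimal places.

4.4708

Heun: k1 = f(x_n, y_n); k2 = f(x_n + h, y_n + h·k1); y_{n+1} = y_n + (h/2)·(k1 + k2).
x=-0.900000, y=2.120000:
  k1 = f(-0.900000, 2.120000) = 3.222400
  k2 = f(-0.650000, 2.925600) = 4.446912
  y ← 2.120000 + (0.25/2)·(3.222400 + 4.446912) = 3.078664
x=-0.650000, y=3.078664:
  k1 = f(-0.650000, 3.078664) = 4.679569
  k2 = f(-0.400000, 4.248556) = 6.457806
  y ← 3.078664 + (0.25/2)·(4.679569 + 6.457806) = 4.470836
y(-0.4) ≈ 4.4708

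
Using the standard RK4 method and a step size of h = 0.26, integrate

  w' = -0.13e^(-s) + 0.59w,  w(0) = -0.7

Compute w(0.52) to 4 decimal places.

-1.0139

RK4: k1 = f(s_n, w_n); k2 = f(s_n + h/2, w_n + (h/2)·k1); k3 = f(s_n + h/2, w_n + (h/2)·k2); k4 = f(s_n + h, w_n + h·k3); w_{n+1} = w_n + (h/6)·(k1 + 2k2 + 2k3 + k4).
s=0.000000, w=-0.700000:
  k1 = f(0.000000, -0.700000) = -0.543000
  k2 = f(0.130000, -0.770590) = -0.568801
  k3 = f(0.130000, -0.773944) = -0.570779
  k4 = f(0.260000, -0.848403) = -0.600794
  w ← -0.700000 + (0.26/6)·(k1 + 2k2 + 2k3 + k4) = -0.848328
s=0.260000, w=-0.848328:
  k1 = f(0.260000, -0.848328) = -0.600750
  k2 = f(0.390000, -0.926426) = -0.634608
  k3 = f(0.390000, -0.930827) = -0.637205
  k4 = f(0.520000, -1.014001) = -0.675549
  w ← -0.848328 + (0.26/6)·(k1 + 2k2 + 2k3 + k4) = -1.013858
w(0.52) ≈ -1.0139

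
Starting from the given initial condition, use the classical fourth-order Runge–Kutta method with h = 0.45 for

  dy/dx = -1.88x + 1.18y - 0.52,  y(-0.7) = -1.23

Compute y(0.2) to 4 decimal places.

-3.3993

RK4: k1 = f(x_n, y_n); k2 = f(x_n + h/2, y_n + (h/2)·k1); k3 = f(x_n + h/2, y_n + (h/2)·k2); k4 = f(x_n + h, y_n + h·k3); y_{n+1} = y_n + (h/6)·(k1 + 2k2 + 2k3 + k4).
x=-0.700000, y=-1.230000:
  k1 = f(-0.700000, -1.230000) = -0.655400
  k2 = f(-0.475000, -1.377465) = -1.252409
  k3 = f(-0.475000, -1.511792) = -1.410915
  k4 = f(-0.250000, -1.864912) = -2.250596
  y ← -1.230000 + (0.45/6)·(k1 + 2k2 + 2k3 + k4) = -1.847448
x=-0.250000, y=-1.847448:
  k1 = f(-0.250000, -1.847448) = -2.229989
  k2 = f(-0.025000, -2.349196) = -3.245051
  k3 = f(-0.025000, -2.577585) = -3.514550
  k4 = f(0.200000, -3.428996) = -4.942215
  y ← -1.847448 + (0.45/6)·(k1 + 2k2 + 2k3 + k4) = -3.399304
y(0.2) ≈ -3.3993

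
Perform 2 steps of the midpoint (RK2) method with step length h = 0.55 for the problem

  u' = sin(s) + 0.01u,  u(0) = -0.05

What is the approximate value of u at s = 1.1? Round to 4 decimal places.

Midpoint: k1 = f(s_n, u_n); k2 = f(s_n + h/2, u_n + (h/2)·k1); u_{n+1} = u_n + h·k2.
s=0.000000, u=-0.050000:
  k1 = f(0.000000, -0.050000) = -0.000500
  k2 = f(0.275000, -0.050138) = 0.271046
  u ← -0.050000 + 0.55·0.271046 = 0.099075
s=0.550000, u=0.099075:
  k1 = f(0.550000, 0.099075) = 0.523678
  k2 = f(0.825000, 0.243087) = 0.736979
  u ← 0.099075 + 0.55·0.736979 = 0.504413
u(1.1) ≈ 0.5044

0.5044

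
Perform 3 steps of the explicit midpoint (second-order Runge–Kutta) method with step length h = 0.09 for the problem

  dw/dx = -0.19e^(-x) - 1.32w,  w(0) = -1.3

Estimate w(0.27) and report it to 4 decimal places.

Midpoint: k1 = f(x_n, w_n); k2 = f(x_n + h/2, w_n + (h/2)·k1); w_{n+1} = w_n + h·k2.
x=0.000000, w=-1.300000:
  k1 = f(0.000000, -1.300000) = 1.526000
  k2 = f(0.045000, -1.231330) = 1.443716
  w ← -1.300000 + 0.09·1.443716 = -1.170066
x=0.090000, w=-1.170066:
  k1 = f(0.090000, -1.170066) = 1.370840
  k2 = f(0.135000, -1.108378) = 1.297053
  w ← -1.170066 + 0.09·1.297053 = -1.053331
x=0.180000, w=-1.053331:
  k1 = f(0.180000, -1.053331) = 1.231695
  k2 = f(0.225000, -0.997905) = 1.165516
  w ← -1.053331 + 0.09·1.165516 = -0.948434
w(0.27) ≈ -0.9484

-0.9484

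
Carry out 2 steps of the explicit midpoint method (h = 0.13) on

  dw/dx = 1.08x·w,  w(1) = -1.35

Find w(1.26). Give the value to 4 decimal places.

Midpoint: k1 = f(x_n, w_n); k2 = f(x_n + h/2, w_n + (h/2)·k1); w_{n+1} = w_n + h·k2.
x=1.000000, w=-1.350000:
  k1 = f(1.000000, -1.350000) = -1.458000
  k2 = f(1.065000, -1.444770) = -1.661774
  w ← -1.350000 + 0.13·(-1.661774) = -1.566031
x=1.130000, w=-1.566031:
  k1 = f(1.130000, -1.566031) = -1.911184
  k2 = f(1.195000, -1.690258) = -2.181446
  w ← -1.566031 + 0.13·(-2.181446) = -1.849619
w(1.26) ≈ -1.8496

-1.8496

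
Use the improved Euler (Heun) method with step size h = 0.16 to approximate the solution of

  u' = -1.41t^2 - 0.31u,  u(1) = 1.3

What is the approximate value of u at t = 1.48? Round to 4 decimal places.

Heun: k1 = f(t_n, u_n); k2 = f(t_n + h, u_n + h·k1); u_{n+1} = u_n + (h/2)·(k1 + k2).
t=1.000000, u=1.300000:
  k1 = f(1.000000, 1.300000) = -1.813000
  k2 = f(1.160000, 1.009920) = -2.210371
  u ← 1.300000 + (0.16/2)·(-1.813000 + (-2.210371)) = 0.978130
t=1.160000, u=0.978130:
  k1 = f(1.160000, 0.978130) = -2.200516
  k2 = f(1.320000, 0.626048) = -2.650859
  u ← 0.978130 + (0.16/2)·(-2.200516 + (-2.650859)) = 0.590020
t=1.320000, u=0.590020:
  k1 = f(1.320000, 0.590020) = -2.639690
  k2 = f(1.480000, 0.167670) = -3.140442
  u ← 0.590020 + (0.16/2)·(-2.639690 + (-3.140442)) = 0.127610
u(1.48) ≈ 0.1276

0.1276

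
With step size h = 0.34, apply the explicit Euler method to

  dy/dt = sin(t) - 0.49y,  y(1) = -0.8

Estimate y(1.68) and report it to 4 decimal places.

Euler: y_{n+1} = y_n + h·f(t_n, y_n).
t=1.000000, y=-0.800000: f=1.233471 → y ← -0.800000 + 0.34·1.233471 = -0.380620
t=1.340000, y=-0.380620: f=1.159988 → y ← -0.380620 + 0.34·1.159988 = 0.013776
y(1.68) ≈ 0.0138

0.0138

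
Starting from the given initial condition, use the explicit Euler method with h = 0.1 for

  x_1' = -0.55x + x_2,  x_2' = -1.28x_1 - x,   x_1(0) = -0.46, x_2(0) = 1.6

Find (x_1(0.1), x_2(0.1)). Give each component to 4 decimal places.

-0.3000, 1.6589

Euler on (x_1,x_2): x_1_{n+1} = x_1_n + h·x_1', x_2_{n+1} = x_2_n + h·x_2'.
0.000000: (-0.460000, 1.600000); f=(1.600000, 0.588800) → (-0.300000, 1.658880)
(x_1(0.1), x_2(0.1)) ≈ (-0.3000, 1.6589)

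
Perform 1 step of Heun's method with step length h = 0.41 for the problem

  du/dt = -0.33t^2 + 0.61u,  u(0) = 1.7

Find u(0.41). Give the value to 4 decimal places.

2.1670

Heun: k1 = f(t_n, u_n); k2 = f(t_n + h, u_n + h·k1); u_{n+1} = u_n + (h/2)·(k1 + k2).
t=0.000000, u=1.700000:
  k1 = f(0.000000, 1.700000) = 1.037000
  k2 = f(0.410000, 2.125170) = 1.240881
  u ← 1.700000 + (0.41/2)·(1.037000 + 1.240881) = 2.166966
u(0.41) ≈ 2.1670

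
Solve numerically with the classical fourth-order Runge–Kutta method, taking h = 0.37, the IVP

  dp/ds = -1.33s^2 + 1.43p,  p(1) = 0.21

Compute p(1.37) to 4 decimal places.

RK4: k1 = f(s_n, p_n); k2 = f(s_n + h/2, p_n + (h/2)·k1); k3 = f(s_n + h/2, p_n + (h/2)·k2); k4 = f(s_n + h, p_n + h·k3); p_{n+1} = p_n + (h/6)·(k1 + 2k2 + 2k3 + k4).
s=1.000000, p=0.210000:
  k1 = f(1.000000, 0.210000) = -1.029700
  k2 = f(1.185000, 0.019505) = -1.839726
  k3 = f(1.185000, -0.130349) = -2.054019
  k4 = f(1.370000, -0.549987) = -3.282758
  p ← 0.210000 + (0.37/6)·(k1 + 2k2 + 2k3 + k4) = -0.536164
p(1.37) ≈ -0.5362

-0.5362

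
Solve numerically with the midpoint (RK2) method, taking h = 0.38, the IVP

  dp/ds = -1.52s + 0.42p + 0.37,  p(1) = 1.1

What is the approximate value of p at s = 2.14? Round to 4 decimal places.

-1.0423

Midpoint: k1 = f(s_n, p_n); k2 = f(s_n + h/2, p_n + (h/2)·k1); p_{n+1} = p_n + h·k2.
s=1.000000, p=1.100000:
  k1 = f(1.000000, 1.100000) = -0.688000
  k2 = f(1.190000, 0.969280) = -1.031702
  p ← 1.100000 + 0.38·(-1.031702) = 0.707953
s=1.380000, p=0.707953:
  k1 = f(1.380000, 0.707953) = -1.430260
  k2 = f(1.570000, 0.436204) = -1.833194
  p ← 0.707953 + 0.38·(-1.833194) = 0.011339
s=1.760000, p=0.011339:
  k1 = f(1.760000, 0.011339) = -2.300438
  k2 = f(1.950000, -0.425744) = -2.772812
  p ← 0.011339 + 0.38·(-2.772812) = -1.042330
p(2.14) ≈ -1.0423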